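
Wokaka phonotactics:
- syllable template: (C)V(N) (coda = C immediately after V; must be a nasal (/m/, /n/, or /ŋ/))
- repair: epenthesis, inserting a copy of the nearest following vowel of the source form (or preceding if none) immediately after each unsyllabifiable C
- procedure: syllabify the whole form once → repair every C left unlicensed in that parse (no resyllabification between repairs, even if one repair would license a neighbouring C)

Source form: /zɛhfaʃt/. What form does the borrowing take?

Syllabifying with onset maximization leaves /h/, /ʃ/, /t/ stranded (only a nasal (/m/, /n/, or /ŋ/) is licensed in coda position; onsets are limited to one consonant).
Inserting the epenthetic vowel yields /h/ → /ha/, /ʃ/ → /ʃa/, /t/ → /ta/.

zɛhafaʃata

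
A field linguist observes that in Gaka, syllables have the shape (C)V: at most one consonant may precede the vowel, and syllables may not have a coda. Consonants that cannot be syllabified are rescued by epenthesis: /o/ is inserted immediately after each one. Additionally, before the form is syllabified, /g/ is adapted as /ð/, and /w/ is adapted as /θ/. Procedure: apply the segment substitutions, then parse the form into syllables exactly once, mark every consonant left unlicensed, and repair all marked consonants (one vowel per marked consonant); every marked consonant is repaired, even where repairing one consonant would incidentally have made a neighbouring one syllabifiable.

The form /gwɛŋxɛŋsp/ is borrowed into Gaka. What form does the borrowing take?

ðoθɛŋoxɛŋosopo

Substitution: /g/ → /ð/, /w/ → /θ/, giving /ðθɛŋxɛŋsp/.
Under (C)V, the unsyllabifiable consonants are /ð/, /ŋ/, /ŋ/, /s/, /p/ (no codas are permitted; onsets are limited to one consonant).
Epenthesis after each stranded consonant: /ð/ → /ðo/, /ŋ/ → /ŋo/, /ŋ/ → /ŋo/, /s/ → /so/, /p/ → /po/.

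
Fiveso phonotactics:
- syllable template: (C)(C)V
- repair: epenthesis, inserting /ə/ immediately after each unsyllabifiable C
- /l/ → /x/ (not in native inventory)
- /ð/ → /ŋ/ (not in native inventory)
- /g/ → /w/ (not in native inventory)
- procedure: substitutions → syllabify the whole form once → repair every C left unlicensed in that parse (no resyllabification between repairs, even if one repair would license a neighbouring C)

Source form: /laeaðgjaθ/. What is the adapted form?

xaeaŋəwjaθə

Substitution: /l/ → /x/, /ð/ → /ŋ/, /g/ → /w/, giving /xaeaŋwjaθ/.
The consonants /ŋ/, /θ/ cannot be parsed into a legal (C)(C)V syllable (no codas are permitted; onsets may contain at most 2 consonants).
Each unlicensed consonant becomes the onset of a new syllable: /ŋ/ → /ŋə/, /θ/ → /θə/.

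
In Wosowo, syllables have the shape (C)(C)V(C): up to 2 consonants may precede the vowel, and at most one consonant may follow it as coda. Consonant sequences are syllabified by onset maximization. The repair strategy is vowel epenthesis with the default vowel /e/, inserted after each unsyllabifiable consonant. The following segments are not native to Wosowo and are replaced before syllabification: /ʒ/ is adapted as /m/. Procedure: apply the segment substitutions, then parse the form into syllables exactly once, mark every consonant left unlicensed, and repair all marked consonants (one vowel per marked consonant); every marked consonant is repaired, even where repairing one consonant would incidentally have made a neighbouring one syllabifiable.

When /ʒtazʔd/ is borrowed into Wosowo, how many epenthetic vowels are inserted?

After substitution the input is /mtazʔd/.
The unsyllabifiable consonants are /ʔ/, /d/; each receives one epenthetic vowel.

2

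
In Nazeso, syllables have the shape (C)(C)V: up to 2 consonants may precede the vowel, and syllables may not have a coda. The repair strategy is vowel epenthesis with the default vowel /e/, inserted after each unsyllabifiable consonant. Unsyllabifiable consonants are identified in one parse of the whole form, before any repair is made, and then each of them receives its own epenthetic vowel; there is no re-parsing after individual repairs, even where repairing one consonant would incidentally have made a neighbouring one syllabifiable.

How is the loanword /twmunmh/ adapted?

tewmunemehe

The consonants /t/, /n/, /m/, /h/ cannot be parsed into a legal (C)(C)V syllable (no codas are permitted; onsets may contain at most 2 consonants).
Inserting the epenthetic vowel yields /t/ → /te/, /n/ → /ne/, /m/ → /me/, /h/ → /he/.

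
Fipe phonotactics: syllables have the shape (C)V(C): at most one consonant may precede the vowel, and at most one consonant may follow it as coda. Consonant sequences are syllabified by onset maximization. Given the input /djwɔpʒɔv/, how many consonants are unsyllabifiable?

Syllabifying with onset maximization leaves /d/, /j/ stranded (at most one coda consonant is licensed; onsets are limited to one consonant).

2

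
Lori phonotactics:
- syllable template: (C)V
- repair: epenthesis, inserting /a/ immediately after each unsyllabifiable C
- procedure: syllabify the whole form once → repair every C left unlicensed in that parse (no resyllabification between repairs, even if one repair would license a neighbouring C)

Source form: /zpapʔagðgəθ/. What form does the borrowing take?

zapapaʔagaðagəθa

Syllabifying with onset maximization leaves /z/, /p/, /g/, /ð/, /θ/ stranded (no codas are permitted; onsets are limited to one consonant).
Each unlicensed consonant becomes the onset of a new syllable: /z/ → /za/, /p/ → /pa/, /g/ → /ga/, /ð/ → /ða/, /θ/ → /θa/.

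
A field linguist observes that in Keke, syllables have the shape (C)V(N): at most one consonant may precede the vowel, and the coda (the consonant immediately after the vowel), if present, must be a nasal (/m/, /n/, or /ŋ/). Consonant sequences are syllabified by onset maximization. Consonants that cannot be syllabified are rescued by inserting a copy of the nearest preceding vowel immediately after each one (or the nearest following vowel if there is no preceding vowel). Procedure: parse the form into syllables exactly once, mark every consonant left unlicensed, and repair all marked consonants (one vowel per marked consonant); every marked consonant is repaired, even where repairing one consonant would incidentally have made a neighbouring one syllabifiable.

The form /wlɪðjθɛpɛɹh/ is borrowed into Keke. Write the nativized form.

wɪlɪðɪjɪθɛpɛɹɛhɛ

Syllabifying with onset maximization leaves /w/, /ð/, /j/, /ɹ/, /h/ stranded (only a nasal (/m/, /n/, or /ŋ/) is licensed in coda position; onsets are limited to one consonant).
Inserting the epenthetic vowel yields /w/ → /wɪ/, /ð/ → /ðɪ/, /j/ → /jɪ/, /ɹ/ → /ɹɛ/, /h/ → /hɛ/.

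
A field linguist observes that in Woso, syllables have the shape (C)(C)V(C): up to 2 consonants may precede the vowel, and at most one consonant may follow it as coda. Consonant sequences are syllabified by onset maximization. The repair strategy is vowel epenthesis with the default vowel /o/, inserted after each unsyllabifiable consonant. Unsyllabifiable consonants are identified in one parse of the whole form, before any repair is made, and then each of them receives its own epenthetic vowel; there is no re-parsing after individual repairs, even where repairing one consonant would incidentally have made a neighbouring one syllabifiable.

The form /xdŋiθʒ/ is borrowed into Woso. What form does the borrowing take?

xodŋiθʒo

Syllabifying with onset maximization leaves /x/, /ʒ/ stranded (at most one coda consonant is licensed; onsets may contain at most 2 consonants).
Inserting the epenthetic vowel yields /x/ → /xo/, /ʒ/ → /ʒo/.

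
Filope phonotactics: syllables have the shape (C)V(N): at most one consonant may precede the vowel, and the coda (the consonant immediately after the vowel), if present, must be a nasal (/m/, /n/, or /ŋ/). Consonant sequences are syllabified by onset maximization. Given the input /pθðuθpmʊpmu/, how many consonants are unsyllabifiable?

The consonants /p/, /θ/, /θ/, /p/, /p/ cannot be parsed into a legal (C)V(N) syllable (only a nasal (/m/, /n/, or /ŋ/) is licensed in coda position; onsets are limited to one consonant).

5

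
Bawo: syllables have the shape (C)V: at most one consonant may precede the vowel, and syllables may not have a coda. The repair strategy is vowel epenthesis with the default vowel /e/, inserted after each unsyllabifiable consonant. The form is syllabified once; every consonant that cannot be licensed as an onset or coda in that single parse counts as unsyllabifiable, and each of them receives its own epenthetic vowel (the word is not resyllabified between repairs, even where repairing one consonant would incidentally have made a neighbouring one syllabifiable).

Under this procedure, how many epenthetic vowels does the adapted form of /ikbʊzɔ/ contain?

The unsyllabifiable consonants are /k/; each receives one epenthetic vowel.

1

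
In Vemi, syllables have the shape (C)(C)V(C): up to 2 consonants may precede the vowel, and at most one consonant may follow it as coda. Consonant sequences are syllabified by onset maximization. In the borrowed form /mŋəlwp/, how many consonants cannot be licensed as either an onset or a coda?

2

The consonants /w/, /p/ cannot be parsed into a legal (C)(C)V(C) syllable (at most one coda consonant is licensed; onsets may contain at most 2 consonants).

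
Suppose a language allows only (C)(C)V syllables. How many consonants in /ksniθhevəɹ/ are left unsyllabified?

2

Syllabifying with onset maximization leaves /k/, /ɹ/ stranded (no codas are permitted; onsets may contain at most 2 consonants).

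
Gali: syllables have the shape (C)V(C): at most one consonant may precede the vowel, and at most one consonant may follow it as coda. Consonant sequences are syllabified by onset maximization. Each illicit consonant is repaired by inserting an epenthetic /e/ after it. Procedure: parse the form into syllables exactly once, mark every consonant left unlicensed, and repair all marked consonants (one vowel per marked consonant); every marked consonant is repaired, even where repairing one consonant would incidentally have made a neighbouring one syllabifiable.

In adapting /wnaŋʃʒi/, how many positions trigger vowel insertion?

2

The unsyllabifiable consonants are /w/, /ʃ/; each receives one epenthetic vowel.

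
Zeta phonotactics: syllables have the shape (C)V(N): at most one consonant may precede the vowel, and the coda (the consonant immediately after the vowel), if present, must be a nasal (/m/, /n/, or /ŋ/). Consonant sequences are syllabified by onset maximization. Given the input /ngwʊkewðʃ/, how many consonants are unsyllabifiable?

5

The consonants /n/, /g/, /w/, /ð/, /ʃ/ cannot be parsed into a legal (C)V(N) syllable (only a nasal (/m/, /n/, or /ŋ/) is licensed in coda position; onsets are limited to one consonant).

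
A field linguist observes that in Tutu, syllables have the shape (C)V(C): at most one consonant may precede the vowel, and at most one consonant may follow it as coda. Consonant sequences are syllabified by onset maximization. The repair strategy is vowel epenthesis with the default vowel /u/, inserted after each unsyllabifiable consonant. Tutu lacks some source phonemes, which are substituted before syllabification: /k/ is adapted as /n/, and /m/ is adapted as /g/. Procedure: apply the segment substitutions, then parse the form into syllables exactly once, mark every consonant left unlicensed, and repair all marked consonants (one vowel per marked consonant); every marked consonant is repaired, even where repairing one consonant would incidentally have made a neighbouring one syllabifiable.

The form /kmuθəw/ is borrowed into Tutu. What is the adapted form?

nuguθəw

Substitution: /k/ → /n/, /m/ → /g/, giving /nguθəw/.
The consonants /n/ cannot be parsed into a legal (C)V(C) syllable (at most one coda consonant is licensed; onsets are limited to one consonant).
Each unlicensed consonant becomes the onset of a new syllable: /n/ → /nu/.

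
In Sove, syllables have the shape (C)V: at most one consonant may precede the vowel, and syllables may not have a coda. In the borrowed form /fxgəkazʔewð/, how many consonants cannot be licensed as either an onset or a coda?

5

Under (C)V, the unsyllabifiable consonants are /f/, /x/, /z/, /w/, /ð/ (no codas are permitted; onsets are limited to one consonant).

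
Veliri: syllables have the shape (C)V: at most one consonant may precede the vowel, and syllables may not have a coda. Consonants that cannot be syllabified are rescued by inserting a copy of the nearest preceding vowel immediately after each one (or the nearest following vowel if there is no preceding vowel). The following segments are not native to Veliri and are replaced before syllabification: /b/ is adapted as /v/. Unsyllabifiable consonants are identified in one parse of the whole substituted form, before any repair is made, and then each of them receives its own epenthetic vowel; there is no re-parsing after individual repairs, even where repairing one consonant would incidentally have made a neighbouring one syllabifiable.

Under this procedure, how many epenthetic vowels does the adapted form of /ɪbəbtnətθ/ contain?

After substitution the input is /ɪvəvtnətθ/.
The unsyllabifiable consonants are /v/, /t/, /t/, /θ/; each receives one epenthetic vowel.

4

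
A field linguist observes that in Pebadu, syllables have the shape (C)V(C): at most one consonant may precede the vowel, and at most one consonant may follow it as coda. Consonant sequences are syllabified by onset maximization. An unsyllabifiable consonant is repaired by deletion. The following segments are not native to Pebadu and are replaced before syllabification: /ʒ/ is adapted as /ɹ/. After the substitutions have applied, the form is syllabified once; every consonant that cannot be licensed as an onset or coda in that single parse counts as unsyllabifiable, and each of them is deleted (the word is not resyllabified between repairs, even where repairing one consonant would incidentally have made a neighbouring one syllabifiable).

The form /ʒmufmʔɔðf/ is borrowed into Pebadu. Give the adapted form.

Substitution: /ʒ/ → /ɹ/, giving /ɹmufmʔɔðf/.
Under (C)V(C), the unsyllabifiable consonants are /ɹ/, /m/, /f/ (at most one coda consonant is licensed; onsets are limited to one consonant).
Deleting the stranded consonants removes /ɹ/, /m/, /f/.

mufʔɔð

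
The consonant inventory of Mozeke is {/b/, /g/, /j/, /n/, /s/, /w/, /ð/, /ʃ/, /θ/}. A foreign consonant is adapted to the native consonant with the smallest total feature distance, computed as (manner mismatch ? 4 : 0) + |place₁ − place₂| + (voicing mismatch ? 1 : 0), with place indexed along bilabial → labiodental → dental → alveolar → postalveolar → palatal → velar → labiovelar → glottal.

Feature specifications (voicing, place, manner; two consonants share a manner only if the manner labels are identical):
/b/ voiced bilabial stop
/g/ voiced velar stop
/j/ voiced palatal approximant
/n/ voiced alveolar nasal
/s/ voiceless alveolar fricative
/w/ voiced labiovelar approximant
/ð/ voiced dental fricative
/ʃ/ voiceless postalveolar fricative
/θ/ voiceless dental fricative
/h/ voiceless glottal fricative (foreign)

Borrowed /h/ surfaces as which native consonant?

ʃ

/ʃ/ is closest: same manner (fricative), place distance 4 (glottal→postalveolar), same voicing; total 4. Next closest is /s/ at distance 5.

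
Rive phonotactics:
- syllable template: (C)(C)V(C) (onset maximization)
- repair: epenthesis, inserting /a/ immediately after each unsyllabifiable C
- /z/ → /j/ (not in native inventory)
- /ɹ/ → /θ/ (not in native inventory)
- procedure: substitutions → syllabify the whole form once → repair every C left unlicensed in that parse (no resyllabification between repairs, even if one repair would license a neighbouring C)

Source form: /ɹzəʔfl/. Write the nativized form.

θjəʔfala

Substitution: /ɹ/ → /θ/, /z/ → /j/, giving /θjəʔfl/.
Syllabifying with onset maximization leaves /f/, /l/ stranded (at most one coda consonant is licensed; onsets may contain at most 2 consonants).
Each unlicensed consonant becomes the onset of a new syllable: /f/ → /fa/, /l/ → /la/.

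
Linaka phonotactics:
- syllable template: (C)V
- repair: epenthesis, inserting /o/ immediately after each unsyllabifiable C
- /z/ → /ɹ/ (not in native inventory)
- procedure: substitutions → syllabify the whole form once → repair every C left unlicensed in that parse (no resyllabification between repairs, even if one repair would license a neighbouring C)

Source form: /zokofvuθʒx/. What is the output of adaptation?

Substitution: /z/ → /ɹ/, giving /ɹokofvuθʒx/.
Under (C)V, the unsyllabifiable consonants are /f/, /θ/, /ʒ/, /x/ (no codas are permitted; onsets are limited to one consonant).
Epenthesis after each stranded consonant: /f/ → /fo/, /θ/ → /θo/, /ʒ/ → /ʒo/, /x/ → /xo/.

ɹokofovuθoʒoxo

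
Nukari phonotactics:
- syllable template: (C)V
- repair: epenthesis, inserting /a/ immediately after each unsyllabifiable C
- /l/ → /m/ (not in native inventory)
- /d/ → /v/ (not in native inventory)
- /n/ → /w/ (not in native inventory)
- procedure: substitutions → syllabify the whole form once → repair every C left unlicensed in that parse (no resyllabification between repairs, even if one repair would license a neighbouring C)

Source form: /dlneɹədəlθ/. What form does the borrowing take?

Substitution: /d/ → /v/, /l/ → /m/, /n/ → /w/, giving /vmweɹəvəmθ/.
The consonants /v/, /m/, /m/, /θ/ cannot be parsed into a legal (C)V syllable (no codas are permitted; onsets are limited to one consonant).
Each unlicensed consonant becomes the onset of a new syllable: /v/ → /va/, /m/ → /ma/, /m/ → /ma/, /θ/ → /θa/.

vamaweɹəvəmaθa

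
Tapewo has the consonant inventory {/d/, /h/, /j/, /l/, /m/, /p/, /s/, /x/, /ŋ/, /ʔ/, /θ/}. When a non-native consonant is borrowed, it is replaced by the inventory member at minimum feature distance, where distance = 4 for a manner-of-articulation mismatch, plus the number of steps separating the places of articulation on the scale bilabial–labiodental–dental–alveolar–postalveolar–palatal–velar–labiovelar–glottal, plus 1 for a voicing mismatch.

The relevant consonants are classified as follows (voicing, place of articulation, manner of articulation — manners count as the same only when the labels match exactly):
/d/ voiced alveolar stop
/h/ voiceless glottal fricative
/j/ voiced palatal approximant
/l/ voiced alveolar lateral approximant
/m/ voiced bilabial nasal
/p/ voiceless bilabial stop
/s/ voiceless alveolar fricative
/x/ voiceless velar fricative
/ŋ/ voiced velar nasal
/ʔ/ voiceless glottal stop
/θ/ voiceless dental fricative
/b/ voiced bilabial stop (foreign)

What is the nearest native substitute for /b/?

p

/p/ is closest: same manner (stop), place distance 0 (bilabial→bilabial), voicing differs (+1); total 1. Next closest is /d/ at distance 3.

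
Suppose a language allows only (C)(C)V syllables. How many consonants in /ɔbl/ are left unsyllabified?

Under (C)(C)V, the unsyllabifiable consonants are /b/, /l/ (no codas are permitted; onsets may contain at most 2 consonants).

2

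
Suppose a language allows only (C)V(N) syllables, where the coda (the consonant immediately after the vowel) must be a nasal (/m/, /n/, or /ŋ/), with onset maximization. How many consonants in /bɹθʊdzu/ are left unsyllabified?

Syllabifying with onset maximization leaves /b/, /ɹ/, /d/ stranded (only a nasal (/m/, /n/, or /ŋ/) is licensed in coda position; onsets are limited to one consonant).

3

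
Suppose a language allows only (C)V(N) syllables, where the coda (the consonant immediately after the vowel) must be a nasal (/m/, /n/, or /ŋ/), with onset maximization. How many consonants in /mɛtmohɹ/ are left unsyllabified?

The consonants /t/, /h/, /ɹ/ cannot be parsed into a legal (C)V(N) syllable (only a nasal (/m/, /n/, or /ŋ/) is licensed in coda position; onsets are limited to one consonant).

3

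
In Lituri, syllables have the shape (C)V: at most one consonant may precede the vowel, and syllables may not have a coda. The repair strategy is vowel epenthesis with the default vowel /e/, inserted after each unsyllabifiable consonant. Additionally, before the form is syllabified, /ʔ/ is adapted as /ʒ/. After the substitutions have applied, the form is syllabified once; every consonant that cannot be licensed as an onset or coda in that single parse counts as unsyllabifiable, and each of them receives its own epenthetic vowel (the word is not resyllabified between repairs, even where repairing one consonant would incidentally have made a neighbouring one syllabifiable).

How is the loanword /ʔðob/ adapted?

Substitution: /ʔ/ → /ʒ/, giving /ʒðob/.
Syllabifying with onset maximization leaves /ʒ/, /b/ stranded (no codas are permitted; onsets are limited to one consonant).
Inserting the epenthetic vowel yields /ʒ/ → /ʒe/, /b/ → /be/.

ʒeðobe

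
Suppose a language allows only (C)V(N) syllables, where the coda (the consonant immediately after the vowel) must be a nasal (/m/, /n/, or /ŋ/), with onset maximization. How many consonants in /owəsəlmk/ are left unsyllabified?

Under (C)V(N), the unsyllabifiable consonants are /l/, /m/, /k/ (only a nasal (/m/, /n/, or /ŋ/) is licensed in coda position; onsets are limited to one consonant).

3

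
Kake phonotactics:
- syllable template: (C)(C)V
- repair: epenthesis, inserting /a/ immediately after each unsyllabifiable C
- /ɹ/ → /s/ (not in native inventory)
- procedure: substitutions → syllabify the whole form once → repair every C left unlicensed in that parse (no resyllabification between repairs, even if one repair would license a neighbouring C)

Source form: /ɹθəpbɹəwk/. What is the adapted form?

Substitution: /ɹ/ → /s/, giving /sθəpbsəwk/.
Syllabifying with onset maximization leaves /p/, /w/, /k/ stranded (no codas are permitted; onsets may contain at most 2 consonants).
Each unlicensed consonant becomes the onset of a new syllable: /p/ → /pa/, /w/ → /wa/, /k/ → /ka/.

sθəpabsəwaka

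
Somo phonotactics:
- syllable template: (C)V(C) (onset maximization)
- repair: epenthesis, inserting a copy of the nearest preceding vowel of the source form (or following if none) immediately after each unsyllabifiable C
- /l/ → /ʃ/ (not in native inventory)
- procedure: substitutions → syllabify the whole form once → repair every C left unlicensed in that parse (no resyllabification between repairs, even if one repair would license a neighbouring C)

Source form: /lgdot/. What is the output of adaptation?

ʃogodot

Substitution: /l/ → /ʃ/, giving /ʃgdot/.
Under (C)V(C), the unsyllabifiable consonants are /ʃ/, /g/ (at most one coda consonant is licensed; onsets are limited to one consonant).
Each unlicensed consonant becomes the onset of a new syllable: /ʃ/ → /ʃo/, /g/ → /go/.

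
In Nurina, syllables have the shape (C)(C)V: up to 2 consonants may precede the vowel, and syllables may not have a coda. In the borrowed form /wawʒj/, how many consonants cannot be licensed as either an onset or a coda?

Syllabifying with onset maximization leaves /w/, /ʒ/, /j/ stranded (no codas are permitted; onsets may contain at most 2 consonants).

3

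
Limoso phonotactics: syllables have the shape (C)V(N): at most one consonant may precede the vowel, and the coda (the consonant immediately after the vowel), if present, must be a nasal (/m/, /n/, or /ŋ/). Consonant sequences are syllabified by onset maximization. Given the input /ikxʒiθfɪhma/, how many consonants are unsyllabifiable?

The consonants /k/, /x/, /θ/, /h/ cannot be parsed into a legal (C)V(N) syllable (only a nasal (/m/, /n/, or /ŋ/) is licensed in coda position; onsets are limited to one consonant).

4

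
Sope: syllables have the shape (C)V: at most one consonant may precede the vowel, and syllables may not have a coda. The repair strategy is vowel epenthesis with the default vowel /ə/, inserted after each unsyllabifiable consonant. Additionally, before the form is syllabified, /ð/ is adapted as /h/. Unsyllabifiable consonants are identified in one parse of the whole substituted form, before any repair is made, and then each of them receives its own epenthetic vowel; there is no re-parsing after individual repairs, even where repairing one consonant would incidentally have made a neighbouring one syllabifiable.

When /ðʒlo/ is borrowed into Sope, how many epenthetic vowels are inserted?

After substitution the input is /hʒlo/.
The unsyllabifiable consonants are /h/, /ʒ/; each receives one epenthetic vowel.

2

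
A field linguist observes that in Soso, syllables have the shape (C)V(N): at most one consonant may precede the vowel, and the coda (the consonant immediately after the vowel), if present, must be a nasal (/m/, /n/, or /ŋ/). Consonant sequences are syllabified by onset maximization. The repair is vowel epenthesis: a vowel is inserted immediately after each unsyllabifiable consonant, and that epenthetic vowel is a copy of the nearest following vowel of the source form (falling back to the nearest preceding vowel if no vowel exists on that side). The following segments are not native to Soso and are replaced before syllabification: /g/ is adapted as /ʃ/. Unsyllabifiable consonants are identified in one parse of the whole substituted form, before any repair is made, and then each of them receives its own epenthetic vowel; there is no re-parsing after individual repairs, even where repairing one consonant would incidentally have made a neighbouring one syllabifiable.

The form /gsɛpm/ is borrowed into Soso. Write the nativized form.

ʃɛsɛpɛmɛ

Substitution: /g/ → /ʃ/, giving /ʃsɛpm/.
The consonants /ʃ/, /p/, /m/ cannot be parsed into a legal (C)V(N) syllable (only a nasal (/m/, /n/, or /ŋ/) is licensed in coda position; onsets are limited to one consonant).
Inserting the epenthetic vowel yields /ʃ/ → /ʃɛ/, /p/ → /pɛ/, /m/ → /mɛ/.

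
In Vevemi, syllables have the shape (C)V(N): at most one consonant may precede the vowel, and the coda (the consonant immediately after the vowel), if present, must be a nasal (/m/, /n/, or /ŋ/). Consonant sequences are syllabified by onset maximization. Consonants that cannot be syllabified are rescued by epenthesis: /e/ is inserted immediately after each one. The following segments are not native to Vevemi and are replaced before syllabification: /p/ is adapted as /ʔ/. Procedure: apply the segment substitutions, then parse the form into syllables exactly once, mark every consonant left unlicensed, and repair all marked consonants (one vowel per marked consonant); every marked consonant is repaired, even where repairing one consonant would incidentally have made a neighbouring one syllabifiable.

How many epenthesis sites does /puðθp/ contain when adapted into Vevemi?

After substitution the input is /ʔuðθʔ/.
The unsyllabifiable consonants are /ð/, /θ/, /ʔ/; each receives one epenthetic vowel.

3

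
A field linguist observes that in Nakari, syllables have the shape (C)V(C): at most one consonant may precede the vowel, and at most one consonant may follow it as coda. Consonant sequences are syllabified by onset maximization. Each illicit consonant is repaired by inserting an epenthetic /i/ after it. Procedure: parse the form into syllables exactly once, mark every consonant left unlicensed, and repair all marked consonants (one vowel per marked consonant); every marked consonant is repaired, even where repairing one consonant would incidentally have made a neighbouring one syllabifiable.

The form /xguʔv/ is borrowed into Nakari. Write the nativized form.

Syllabifying with onset maximization leaves /x/, /v/ stranded (at most one coda consonant is licensed; onsets are limited to one consonant).
Epenthesis after each stranded consonant: /x/ → /xi/, /v/ → /vi/.

xiguʔvi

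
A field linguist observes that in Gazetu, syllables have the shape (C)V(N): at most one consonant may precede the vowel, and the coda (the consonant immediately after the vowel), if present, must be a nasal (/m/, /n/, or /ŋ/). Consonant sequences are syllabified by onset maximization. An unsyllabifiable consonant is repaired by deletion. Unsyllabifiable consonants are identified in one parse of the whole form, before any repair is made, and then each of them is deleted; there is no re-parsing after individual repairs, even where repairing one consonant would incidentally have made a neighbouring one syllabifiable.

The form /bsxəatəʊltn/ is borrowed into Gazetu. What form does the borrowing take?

xəatəʊ

Under (C)V(N), the unsyllabifiable consonants are /b/, /s/, /l/, /t/, /n/ (only a nasal (/m/, /n/, or /ŋ/) is licensed in coda position; onsets are limited to one consonant).
Deleting the stranded consonants removes /b/, /s/, /l/, /t/, /n/.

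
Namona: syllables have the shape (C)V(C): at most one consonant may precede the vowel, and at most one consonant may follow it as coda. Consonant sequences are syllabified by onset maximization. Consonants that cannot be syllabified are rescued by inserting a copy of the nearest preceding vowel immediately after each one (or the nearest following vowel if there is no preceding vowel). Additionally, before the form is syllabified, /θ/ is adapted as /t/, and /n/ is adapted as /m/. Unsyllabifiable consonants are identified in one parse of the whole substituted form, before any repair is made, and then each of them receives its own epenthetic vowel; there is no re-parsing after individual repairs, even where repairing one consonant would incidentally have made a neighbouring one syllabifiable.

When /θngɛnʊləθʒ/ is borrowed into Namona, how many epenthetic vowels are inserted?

After substitution the input is /tmgɛmʊlətʒ/.
The unsyllabifiable consonants are /t/, /m/, /ʒ/; each receives one epenthetic vowel.

3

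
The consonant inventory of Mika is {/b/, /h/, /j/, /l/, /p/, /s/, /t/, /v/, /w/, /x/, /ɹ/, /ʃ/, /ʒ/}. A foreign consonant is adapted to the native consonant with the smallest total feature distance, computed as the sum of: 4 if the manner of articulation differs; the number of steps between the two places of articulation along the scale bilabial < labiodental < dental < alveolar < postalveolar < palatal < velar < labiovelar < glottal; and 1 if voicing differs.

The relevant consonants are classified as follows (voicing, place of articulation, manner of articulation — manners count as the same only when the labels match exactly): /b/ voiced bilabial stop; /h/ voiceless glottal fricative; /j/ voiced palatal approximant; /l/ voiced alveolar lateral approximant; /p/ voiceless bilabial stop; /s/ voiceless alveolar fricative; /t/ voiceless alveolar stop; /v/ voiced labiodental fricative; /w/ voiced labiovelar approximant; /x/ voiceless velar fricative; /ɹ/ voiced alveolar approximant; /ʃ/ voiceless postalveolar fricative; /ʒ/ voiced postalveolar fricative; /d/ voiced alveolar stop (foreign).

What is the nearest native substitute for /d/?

t

/t/ is closest: same manner (stop), place distance 0 (alveolar→alveolar), voicing differs (+1); total 1. Next closest is /b/ at distance 3.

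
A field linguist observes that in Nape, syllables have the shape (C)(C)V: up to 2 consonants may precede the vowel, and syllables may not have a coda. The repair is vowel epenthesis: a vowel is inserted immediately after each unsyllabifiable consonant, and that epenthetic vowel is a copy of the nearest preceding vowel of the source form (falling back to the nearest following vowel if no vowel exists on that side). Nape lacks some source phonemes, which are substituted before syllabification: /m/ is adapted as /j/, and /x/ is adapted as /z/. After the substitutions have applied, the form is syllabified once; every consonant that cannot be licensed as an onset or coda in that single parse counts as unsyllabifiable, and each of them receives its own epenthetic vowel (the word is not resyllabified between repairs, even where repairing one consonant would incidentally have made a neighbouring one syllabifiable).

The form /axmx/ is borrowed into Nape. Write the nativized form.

azajaza

Substitution: /x/ → /z/, /m/ → /j/, giving /azjz/.
Syllabifying with onset maximization leaves /z/, /j/, /z/ stranded (no codas are permitted; onsets may contain at most 2 consonants).
Epenthesis after each stranded consonant: /z/ → /za/, /j/ → /ja/, /z/ → /za/.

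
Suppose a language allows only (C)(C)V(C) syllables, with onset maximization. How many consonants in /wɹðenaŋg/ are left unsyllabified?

2

Under (C)(C)V(C), the unsyllabifiable consonants are /w/, /g/ (at most one coda consonant is licensed; onsets may contain at most 2 consonants).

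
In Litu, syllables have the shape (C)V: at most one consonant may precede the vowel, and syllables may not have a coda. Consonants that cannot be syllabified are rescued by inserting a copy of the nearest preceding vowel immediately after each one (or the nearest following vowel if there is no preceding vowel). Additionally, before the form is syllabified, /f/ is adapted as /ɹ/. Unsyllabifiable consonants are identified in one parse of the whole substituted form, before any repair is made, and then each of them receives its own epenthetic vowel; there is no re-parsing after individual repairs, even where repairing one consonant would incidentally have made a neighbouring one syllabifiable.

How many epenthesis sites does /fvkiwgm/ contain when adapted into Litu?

5

After substitution the input is /ɹvkiwgm/.
The unsyllabifiable consonants are /ɹ/, /v/, /w/, /g/, /m/; each receives one epenthetic vowel.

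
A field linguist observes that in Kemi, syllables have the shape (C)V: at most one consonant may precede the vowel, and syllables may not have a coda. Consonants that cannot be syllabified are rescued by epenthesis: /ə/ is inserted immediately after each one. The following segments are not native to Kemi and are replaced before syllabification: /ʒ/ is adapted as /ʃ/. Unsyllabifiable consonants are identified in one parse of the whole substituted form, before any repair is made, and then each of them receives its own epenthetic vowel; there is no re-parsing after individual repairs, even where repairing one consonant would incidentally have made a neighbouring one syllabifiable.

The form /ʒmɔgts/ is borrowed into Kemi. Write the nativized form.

ʃəmɔgətəsə

Substitution: /ʒ/ → /ʃ/, giving /ʃmɔgts/.
The consonants /ʃ/, /g/, /t/, /s/ cannot be parsed into a legal (C)V syllable (no codas are permitted; onsets are limited to one consonant).
Epenthesis after each stranded consonant: /ʃ/ → /ʃə/, /g/ → /gə/, /t/ → /tə/, /s/ → /sə/.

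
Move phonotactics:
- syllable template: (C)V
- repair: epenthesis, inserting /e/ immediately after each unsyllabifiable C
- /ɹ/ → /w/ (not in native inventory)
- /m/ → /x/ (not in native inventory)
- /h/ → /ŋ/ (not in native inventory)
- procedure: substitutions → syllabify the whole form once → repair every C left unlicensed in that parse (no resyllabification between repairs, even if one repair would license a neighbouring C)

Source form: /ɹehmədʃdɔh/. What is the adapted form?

weŋexədeʃedɔŋe

Substitution: /ɹ/ → /w/, /h/ → /ŋ/, /m/ → /x/, giving /weŋxədʃdɔŋ/.
Under (C)V, the unsyllabifiable consonants are /ŋ/, /d/, /ʃ/, /ŋ/ (no codas are permitted; onsets are limited to one consonant).
Each unlicensed consonant becomes the onset of a new syllable: /ŋ/ → /ŋe/, /d/ → /de/, /ʃ/ → /ʃe/, /ŋ/ → /ŋe/.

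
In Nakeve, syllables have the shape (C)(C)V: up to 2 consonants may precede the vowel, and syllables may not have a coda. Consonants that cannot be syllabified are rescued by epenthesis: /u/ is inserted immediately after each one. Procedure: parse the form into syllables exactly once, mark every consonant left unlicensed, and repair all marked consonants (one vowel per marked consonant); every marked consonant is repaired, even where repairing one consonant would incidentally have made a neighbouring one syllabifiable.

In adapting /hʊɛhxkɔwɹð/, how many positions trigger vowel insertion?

4

The unsyllabifiable consonants are /h/, /w/, /ɹ/, /ð/; each receives one epenthetic vowel.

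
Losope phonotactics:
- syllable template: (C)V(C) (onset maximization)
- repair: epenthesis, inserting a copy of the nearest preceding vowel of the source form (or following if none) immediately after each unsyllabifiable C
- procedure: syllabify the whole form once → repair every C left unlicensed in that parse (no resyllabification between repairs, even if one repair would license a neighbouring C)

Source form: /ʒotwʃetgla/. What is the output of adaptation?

ʒotwoʃetgela

Syllabifying with onset maximization leaves /w/, /g/ stranded (at most one coda consonant is licensed; onsets are limited to one consonant).
Inserting the epenthetic vowel yields /w/ → /wo/, /g/ → /ge/.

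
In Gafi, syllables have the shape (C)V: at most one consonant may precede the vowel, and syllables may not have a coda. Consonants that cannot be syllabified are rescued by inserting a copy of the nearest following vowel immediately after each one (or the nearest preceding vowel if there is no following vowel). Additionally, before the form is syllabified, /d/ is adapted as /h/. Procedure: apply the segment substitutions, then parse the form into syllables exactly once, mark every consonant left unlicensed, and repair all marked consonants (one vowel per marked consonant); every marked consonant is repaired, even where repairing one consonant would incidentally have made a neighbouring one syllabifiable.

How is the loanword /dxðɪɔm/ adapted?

hɪxɪðɪɔmɔ

Substitution: /d/ → /h/, giving /hxðɪɔm/.
Syllabifying with onset maximization leaves /h/, /x/, /m/ stranded (no codas are permitted; onsets are limited to one consonant).
Each unlicensed consonant becomes the onset of a new syllable: /h/ → /hɪ/, /x/ → /xɪ/, /m/ → /mɔ/.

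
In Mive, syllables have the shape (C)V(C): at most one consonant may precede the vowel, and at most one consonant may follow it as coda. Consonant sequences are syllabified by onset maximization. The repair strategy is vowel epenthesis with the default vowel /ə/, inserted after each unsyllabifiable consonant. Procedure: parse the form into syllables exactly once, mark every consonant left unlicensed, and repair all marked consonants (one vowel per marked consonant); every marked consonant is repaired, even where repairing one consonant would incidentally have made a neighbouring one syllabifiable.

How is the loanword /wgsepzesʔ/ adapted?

Under (C)V(C), the unsyllabifiable consonants are /w/, /g/, /ʔ/ (at most one coda consonant is licensed; onsets are limited to one consonant).
Epenthesis after each stranded consonant: /w/ → /wə/, /g/ → /gə/, /ʔ/ → /ʔə/.

wəgəsepzesʔə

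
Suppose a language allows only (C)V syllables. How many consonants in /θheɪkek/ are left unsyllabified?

2

The consonants /θ/, /k/ cannot be parsed into a legal (C)V syllable (no codas are permitted; onsets are limited to one consonant).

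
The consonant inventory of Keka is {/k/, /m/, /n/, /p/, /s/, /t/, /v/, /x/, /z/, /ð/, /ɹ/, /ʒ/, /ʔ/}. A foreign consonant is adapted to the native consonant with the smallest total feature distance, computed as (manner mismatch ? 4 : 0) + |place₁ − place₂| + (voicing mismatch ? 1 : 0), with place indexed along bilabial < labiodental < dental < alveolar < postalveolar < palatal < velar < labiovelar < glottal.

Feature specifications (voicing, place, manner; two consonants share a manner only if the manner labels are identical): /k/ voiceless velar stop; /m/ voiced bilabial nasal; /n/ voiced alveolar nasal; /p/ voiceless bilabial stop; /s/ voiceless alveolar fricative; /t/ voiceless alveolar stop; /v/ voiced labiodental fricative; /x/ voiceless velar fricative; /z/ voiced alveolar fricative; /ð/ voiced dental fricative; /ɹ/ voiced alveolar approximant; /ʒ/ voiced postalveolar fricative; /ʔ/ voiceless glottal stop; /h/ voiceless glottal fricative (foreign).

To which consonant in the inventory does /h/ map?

/x/ is closest: same manner (fricative), place distance 2 (glottal→velar), same voicing; total 2. Next closest is /ʔ/ at distance 4.

x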